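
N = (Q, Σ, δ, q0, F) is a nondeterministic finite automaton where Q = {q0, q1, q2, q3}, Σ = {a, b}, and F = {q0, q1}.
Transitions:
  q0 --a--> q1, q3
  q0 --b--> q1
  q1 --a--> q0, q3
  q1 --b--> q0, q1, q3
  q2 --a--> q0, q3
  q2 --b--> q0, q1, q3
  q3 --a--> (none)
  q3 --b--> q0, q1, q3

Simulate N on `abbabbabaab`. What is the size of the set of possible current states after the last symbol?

3

Start: {q0}
read a: {q1, q3}
read b: {q0, q1, q3}
read b: {q0, q1, q3}
read a: {q0, q1, q3}
read b: {q0, q1, q3}
read b: {q0, q1, q3}
read a: {q0, q1, q3}
read b: {q0, q1, q3}
read a: {q0, q1, q3}
read a: {q0, q1, q3}
read b: {q0, q1, q3}
Final reachable set {q0, q1, q3} has 3 states.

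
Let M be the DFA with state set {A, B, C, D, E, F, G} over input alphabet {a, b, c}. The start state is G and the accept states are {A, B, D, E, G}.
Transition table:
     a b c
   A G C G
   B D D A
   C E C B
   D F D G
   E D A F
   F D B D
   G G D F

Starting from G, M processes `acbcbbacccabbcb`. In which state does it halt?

D

G --a--> G
G --c--> F
F --b--> B
B --c--> A
A --b--> C
C --b--> C
C --a--> E
E --c--> F
F --c--> D
D --c--> G
G --a--> G
G --b--> D
D --b--> D
D --c--> G
G --b--> D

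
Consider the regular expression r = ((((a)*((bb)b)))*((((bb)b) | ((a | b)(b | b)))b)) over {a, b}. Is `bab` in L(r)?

No split of bab into u·v has (((a)*((bb)b)))* matching u and ((((bb)b)|((a|b)(b|b)))b) matching v.

no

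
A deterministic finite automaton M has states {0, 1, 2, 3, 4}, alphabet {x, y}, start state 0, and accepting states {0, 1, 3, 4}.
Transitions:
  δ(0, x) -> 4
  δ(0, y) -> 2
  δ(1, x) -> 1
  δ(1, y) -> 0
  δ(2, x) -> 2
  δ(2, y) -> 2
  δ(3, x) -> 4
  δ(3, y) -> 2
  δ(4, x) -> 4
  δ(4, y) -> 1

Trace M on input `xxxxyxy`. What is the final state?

0 --x--> 4
4 --x--> 4
4 --x--> 4
4 --x--> 4
4 --y--> 1
1 --x--> 1
1 --y--> 0

0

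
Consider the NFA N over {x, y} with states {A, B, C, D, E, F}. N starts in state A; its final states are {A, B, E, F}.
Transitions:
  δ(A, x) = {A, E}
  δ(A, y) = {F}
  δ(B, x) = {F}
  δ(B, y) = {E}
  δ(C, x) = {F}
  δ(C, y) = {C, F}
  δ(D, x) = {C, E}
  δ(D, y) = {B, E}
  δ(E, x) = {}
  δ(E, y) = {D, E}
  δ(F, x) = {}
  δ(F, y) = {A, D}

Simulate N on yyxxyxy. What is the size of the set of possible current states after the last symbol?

4

Start: {A}
read y: {F}
read y: {A, D}
read x: {A, C, E}
read x: {A, E, F}
read y: {A, D, E, F}
read x: {A, C, E}
read y: {C, D, E, F}
Final reachable set {C, D, E, F} has 4 states.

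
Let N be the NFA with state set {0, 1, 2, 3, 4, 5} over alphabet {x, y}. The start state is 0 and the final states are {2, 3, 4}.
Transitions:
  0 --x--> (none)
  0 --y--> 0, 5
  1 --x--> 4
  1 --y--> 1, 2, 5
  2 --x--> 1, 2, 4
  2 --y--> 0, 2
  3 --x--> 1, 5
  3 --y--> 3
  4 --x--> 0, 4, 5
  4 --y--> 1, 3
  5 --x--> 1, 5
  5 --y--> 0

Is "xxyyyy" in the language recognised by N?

rejected

Start: {0}
read x: {}
The reachable set is empty and stays empty for the remaining 5 symbols.
Reachable ∩ accepting = {} — empty.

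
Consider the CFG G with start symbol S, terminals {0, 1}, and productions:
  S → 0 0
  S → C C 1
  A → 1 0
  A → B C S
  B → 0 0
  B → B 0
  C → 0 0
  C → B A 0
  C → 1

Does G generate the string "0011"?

S ⇒ CC1 ⇒ 00C1 ⇒ 0011

yes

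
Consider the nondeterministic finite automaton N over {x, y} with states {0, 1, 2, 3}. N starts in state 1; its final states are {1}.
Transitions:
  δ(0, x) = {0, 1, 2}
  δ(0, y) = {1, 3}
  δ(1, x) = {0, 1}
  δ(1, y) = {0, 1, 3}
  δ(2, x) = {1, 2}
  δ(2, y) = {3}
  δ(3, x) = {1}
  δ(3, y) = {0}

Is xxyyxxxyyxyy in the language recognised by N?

accepted

Start: {1}
read x: {0, 1}
read x: {0, 1, 2}
read y: {0, 1, 3}
read y: {0, 1, 3}
read x: {0, 1, 2}
read x: {0, 1, 2}
read x: {0, 1, 2}
read y: {0, 1, 3}
read y: {0, 1, 3}
read x: {0, 1, 2}
read y: {0, 1, 3}
read y: {0, 1, 3}
Reachable ∩ accepting = {1} — nonempty.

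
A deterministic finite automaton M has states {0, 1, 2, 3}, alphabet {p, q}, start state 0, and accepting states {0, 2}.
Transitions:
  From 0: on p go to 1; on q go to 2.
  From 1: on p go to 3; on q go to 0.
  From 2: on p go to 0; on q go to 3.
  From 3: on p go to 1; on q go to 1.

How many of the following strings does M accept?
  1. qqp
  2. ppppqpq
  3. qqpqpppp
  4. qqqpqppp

qqp: rejected
ppppqpq: rejected
qqpqpppp: rejected
qqqpqppp: rejected

0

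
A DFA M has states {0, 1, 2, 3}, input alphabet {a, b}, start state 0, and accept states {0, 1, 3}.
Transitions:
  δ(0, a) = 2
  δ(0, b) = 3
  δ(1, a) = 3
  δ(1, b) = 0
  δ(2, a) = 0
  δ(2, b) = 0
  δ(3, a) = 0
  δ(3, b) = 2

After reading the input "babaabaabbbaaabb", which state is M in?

3

0 --b--> 3
3 --a--> 0
0 --b--> 3
3 --a--> 0
0 --a--> 2
2 --b--> 0
0 --a--> 2
2 --a--> 0
0 --b--> 3
3 --b--> 2
2 --b--> 0
0 --a--> 2
2 --a--> 0
0 --a--> 2
2 --b--> 0
0 --b--> 3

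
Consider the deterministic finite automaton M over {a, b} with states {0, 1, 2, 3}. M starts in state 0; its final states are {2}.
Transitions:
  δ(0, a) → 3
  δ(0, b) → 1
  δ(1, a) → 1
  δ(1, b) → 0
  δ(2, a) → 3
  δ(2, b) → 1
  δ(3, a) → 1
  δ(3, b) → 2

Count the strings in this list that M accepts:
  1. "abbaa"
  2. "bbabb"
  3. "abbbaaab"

0

"abbaa": rejected
"bbabb": rejected
"abbbaaab": rejected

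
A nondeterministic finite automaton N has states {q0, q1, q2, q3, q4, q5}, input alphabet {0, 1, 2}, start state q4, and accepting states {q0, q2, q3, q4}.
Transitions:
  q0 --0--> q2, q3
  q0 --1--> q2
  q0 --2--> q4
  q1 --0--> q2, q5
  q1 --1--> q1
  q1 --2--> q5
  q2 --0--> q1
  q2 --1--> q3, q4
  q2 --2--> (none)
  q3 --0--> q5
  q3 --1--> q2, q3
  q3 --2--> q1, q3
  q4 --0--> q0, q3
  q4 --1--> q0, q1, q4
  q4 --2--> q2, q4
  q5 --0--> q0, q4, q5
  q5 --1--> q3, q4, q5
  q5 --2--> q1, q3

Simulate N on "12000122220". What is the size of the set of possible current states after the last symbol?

Start: {q4}
read 1: {q0, q1, q4}
read 2: {q2, q4, q5}
read 0: {q0, q1, q3, q4, q5}
read 0: {q0, q2, q3, q4, q5}
read 0: {q0, q1, q2, q3, q4, q5}
read 1: {q0, q1, q2, q3, q4, q5}
read 2: {q1, q2, q3, q4, q5}
read 2: {q1, q2, q3, q4, q5}
read 2: {q1, q2, q3, q4, q5}
read 2: {q1, q2, q3, q4, q5}
read 0: {q0, q1, q2, q3, q4, q5}
Final reachable set {q0, q1, q2, q3, q4, q5} has 6 states.

6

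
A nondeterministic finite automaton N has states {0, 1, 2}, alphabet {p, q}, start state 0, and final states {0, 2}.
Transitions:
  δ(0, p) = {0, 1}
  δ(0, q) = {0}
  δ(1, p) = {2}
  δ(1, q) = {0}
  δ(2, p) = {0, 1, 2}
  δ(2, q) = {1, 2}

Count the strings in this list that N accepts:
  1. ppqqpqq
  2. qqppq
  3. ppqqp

3

ppqqpqq: accepted
qqppq: accepted
ppqqp: accepted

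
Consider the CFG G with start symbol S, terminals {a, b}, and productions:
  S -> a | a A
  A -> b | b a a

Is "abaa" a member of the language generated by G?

yes

S ⇒ aA ⇒ abaa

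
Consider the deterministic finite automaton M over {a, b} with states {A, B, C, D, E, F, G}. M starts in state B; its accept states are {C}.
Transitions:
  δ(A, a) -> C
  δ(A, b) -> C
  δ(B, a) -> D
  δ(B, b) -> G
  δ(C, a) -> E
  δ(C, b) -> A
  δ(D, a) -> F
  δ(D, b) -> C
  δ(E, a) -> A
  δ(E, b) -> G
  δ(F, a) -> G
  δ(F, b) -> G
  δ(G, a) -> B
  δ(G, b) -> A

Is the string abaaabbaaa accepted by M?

accepted

B --a--> D
D --b--> C
C --a--> E
E --a--> A
A --a--> C
C --b--> A
A --b--> C
C --a--> E
E --a--> A
A --a--> C
End in state C, which is an accepting state.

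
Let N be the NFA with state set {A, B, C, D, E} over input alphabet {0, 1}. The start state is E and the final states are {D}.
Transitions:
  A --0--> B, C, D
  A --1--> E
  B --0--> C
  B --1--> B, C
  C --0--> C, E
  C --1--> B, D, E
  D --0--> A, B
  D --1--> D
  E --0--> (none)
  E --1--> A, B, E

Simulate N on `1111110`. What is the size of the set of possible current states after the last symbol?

Start: {E}
read 1: {A, B, E}
read 1: {A, B, C, E}
read 1: {A, B, C, D, E}
read 1: {A, B, C, D, E}
read 1: {A, B, C, D, E}
read 1: {A, B, C, D, E}
read 0: {A, B, C, D, E}
Final reachable set {A, B, C, D, E} has 5 states.

5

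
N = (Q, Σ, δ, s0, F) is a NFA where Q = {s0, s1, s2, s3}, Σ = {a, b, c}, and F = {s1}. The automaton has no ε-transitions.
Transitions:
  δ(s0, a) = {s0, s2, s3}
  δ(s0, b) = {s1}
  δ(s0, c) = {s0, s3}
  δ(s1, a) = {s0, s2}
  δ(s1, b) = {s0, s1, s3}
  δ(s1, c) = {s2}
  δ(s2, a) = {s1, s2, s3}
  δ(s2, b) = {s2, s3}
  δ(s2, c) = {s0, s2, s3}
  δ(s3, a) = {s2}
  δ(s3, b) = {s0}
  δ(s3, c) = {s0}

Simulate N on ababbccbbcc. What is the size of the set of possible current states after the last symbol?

3

Start: {s0}
read a: {s0, s2, s3}
read b: {s0, s1, s2, s3}
read a: {s0, s1, s2, s3}
read b: {s0, s1, s2, s3}
read b: {s0, s1, s2, s3}
read c: {s0, s2, s3}
read c: {s0, s2, s3}
read b: {s0, s1, s2, s3}
read b: {s0, s1, s2, s3}
read c: {s0, s2, s3}
read c: {s0, s2, s3}
Final reachable set {s0, s2, s3} has 3 states.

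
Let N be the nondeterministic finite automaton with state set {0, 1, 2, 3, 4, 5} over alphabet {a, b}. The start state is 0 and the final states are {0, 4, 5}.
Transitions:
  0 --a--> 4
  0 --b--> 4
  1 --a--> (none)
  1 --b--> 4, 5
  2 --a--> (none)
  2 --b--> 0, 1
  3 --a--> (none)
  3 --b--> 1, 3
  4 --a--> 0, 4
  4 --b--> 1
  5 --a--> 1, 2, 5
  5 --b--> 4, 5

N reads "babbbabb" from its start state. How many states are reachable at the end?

3

Start: {0}
read b: {4}
read a: {0, 4}
read b: {1, 4}
read b: {1, 4, 5}
read b: {1, 4, 5}
read a: {0, 1, 2, 4, 5}
read b: {0, 1, 4, 5}
read b: {1, 4, 5}
Final reachable set {1, 4, 5} has 3 states.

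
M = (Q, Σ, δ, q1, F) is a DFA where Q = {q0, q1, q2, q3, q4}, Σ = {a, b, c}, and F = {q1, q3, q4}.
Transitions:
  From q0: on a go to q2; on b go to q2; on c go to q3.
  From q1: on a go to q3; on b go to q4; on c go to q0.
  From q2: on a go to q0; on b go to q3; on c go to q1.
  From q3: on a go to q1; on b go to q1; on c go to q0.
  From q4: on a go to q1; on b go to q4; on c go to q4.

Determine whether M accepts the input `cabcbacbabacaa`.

q1 --c--> q0
q0 --a--> q2
q2 --b--> q3
q3 --c--> q0
q0 --b--> q2
q2 --a--> q0
q0 --c--> q3
q3 --b--> q1
q1 --a--> q3
q3 --b--> q1
q1 --a--> q3
q3 --c--> q0
q0 --a--> q2
q2 --a--> q0
End in state q0, which is not an accepting state.

rejected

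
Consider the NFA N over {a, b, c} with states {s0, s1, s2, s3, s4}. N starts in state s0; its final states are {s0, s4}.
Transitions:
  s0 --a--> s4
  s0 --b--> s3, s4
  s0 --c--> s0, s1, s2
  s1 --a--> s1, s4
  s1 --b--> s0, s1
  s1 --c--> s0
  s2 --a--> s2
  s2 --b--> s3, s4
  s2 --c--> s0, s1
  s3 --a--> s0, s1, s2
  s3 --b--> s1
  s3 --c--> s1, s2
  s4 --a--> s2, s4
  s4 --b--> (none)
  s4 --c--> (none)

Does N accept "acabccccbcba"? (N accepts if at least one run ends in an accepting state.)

rejected

Start: {s0}
read a: {s4}
read c: {}
The reachable set is empty and stays empty for the remaining 10 symbols.
Reachable ∩ accepting = {} — empty.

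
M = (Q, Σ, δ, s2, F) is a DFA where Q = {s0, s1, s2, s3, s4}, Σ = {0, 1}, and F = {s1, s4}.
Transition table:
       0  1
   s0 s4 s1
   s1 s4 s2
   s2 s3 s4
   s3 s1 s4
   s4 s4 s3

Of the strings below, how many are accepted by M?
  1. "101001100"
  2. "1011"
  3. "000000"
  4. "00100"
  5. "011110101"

5

"101001100": accepted
"1011": accepted
"000000": accepted
"00100": accepted
"011110101": accepted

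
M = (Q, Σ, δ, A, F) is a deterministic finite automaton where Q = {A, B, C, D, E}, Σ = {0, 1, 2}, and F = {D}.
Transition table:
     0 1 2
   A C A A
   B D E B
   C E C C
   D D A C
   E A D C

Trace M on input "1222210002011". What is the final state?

C

A --1--> A
A --2--> A
A --2--> A
A --2--> A
A --2--> A
A --1--> A
A --0--> C
C --0--> E
E --0--> A
A --2--> A
A --0--> C
C --1--> C
C --1--> C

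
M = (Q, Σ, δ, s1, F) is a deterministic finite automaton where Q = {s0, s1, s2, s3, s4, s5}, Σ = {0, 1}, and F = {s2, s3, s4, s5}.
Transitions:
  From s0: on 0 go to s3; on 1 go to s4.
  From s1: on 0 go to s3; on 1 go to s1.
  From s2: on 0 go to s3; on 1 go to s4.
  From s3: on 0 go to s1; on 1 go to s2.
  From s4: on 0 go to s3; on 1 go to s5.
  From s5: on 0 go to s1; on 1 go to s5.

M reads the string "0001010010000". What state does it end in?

s1

s1 --0--> s3
s3 --0--> s1
s1 --0--> s3
s3 --1--> s2
s2 --0--> s3
s3 --1--> s2
s2 --0--> s3
s3 --0--> s1
s1 --1--> s1
s1 --0--> s3
s3 --0--> s1
s1 --0--> s3
s3 --0--> s1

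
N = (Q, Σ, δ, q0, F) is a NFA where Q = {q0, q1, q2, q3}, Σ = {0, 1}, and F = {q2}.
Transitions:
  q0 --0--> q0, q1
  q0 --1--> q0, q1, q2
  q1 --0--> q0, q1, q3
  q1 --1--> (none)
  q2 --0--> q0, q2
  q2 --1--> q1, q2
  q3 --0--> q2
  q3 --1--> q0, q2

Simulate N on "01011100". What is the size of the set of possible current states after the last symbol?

Start: {q0}
read 0: {q0, q1}
read 1: {q0, q1, q2}
read 0: {q0, q1, q2, q3}
read 1: {q0, q1, q2}
read 1: {q0, q1, q2}
read 1: {q0, q1, q2}
read 0: {q0, q1, q2, q3}
read 0: {q0, q1, q2, q3}
Final reachable set {q0, q1, q2, q3} has 4 states.

4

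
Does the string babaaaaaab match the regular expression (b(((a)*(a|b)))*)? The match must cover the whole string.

Split as b·abaaaaaab: b matches b and (((a)*(a|b)))* matches abaaaaaab.

yes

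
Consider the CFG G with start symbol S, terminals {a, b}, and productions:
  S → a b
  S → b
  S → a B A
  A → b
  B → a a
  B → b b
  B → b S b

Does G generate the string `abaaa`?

no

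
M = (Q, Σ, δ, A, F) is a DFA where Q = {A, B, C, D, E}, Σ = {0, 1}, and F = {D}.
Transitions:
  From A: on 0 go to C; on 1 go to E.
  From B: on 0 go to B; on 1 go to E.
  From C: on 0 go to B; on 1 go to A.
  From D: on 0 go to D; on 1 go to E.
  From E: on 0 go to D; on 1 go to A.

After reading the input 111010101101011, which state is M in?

A --1--> E
E --1--> A
A --1--> E
E --0--> D
D --1--> E
E --0--> D
D --1--> E
E --0--> D
D --1--> E
E --1--> A
A --0--> C
C --1--> A
A --0--> C
C --1--> A
A --1--> E

E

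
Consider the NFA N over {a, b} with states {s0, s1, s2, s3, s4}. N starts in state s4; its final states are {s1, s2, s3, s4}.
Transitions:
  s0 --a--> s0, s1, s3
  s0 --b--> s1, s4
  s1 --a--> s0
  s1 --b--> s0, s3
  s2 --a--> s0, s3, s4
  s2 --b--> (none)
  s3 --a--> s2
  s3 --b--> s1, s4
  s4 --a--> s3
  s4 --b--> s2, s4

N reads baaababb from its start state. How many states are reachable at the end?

Start: {s4}
read b: {s2, s4}
read a: {s0, s3, s4}
read a: {s0, s1, s2, s3}
read a: {s0, s1, s2, s3, s4}
read b: {s0, s1, s2, s3, s4}
read a: {s0, s1, s2, s3, s4}
read b: {s0, s1, s2, s3, s4}
read b: {s0, s1, s2, s3, s4}
Final reachable set {s0, s1, s2, s3, s4} has 5 states.

5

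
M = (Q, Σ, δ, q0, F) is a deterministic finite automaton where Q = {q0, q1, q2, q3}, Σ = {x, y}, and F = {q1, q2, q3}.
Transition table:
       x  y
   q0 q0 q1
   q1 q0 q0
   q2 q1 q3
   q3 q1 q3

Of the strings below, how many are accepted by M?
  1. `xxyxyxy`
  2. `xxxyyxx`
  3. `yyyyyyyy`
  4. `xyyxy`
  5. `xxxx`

2

`xxyxyxy`: accepted
`xxxyyxx`: rejected
`yyyyyyyy`: rejected
`xyyxy`: accepted
`xxxx`: rejected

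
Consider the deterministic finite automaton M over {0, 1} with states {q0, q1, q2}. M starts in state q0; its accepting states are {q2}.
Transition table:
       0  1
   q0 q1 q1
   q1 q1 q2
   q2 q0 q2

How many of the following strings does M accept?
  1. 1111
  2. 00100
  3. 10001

1111: accepted
00100: rejected
10001: accepted

2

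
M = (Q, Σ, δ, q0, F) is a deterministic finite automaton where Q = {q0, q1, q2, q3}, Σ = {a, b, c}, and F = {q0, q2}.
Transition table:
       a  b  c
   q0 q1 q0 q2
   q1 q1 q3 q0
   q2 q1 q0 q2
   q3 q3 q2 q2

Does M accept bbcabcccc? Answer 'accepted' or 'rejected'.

q0 --b--> q0
q0 --b--> q0
q0 --c--> q2
q2 --a--> q1
q1 --b--> q3
q3 --c--> q2
q2 --c--> q2
q2 --c--> q2
q2 --c--> q2
End in state q2, which is an accepting state.

accepted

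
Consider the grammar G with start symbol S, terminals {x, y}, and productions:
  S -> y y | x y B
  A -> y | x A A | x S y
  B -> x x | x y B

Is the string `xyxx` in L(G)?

yes

S ⇒ xyB ⇒ xyxx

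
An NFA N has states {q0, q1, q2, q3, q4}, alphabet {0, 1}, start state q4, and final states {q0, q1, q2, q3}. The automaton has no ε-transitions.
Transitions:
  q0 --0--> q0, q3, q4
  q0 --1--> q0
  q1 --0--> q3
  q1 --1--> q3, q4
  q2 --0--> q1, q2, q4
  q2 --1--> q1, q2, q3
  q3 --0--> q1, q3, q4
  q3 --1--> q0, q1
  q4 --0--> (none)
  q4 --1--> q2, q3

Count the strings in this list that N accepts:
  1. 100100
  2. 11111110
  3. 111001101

100100: accepted
11111110: accepted
111001101: accepted

3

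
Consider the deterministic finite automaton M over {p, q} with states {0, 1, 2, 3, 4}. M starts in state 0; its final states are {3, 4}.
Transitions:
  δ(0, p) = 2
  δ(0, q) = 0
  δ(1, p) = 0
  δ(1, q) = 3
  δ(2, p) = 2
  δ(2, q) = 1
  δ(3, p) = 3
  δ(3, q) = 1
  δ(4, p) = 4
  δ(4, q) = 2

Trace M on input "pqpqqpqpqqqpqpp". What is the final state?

0 --p--> 2
2 --q--> 1
1 --p--> 0
0 --q--> 0
0 --q--> 0
0 --p--> 2
2 --q--> 1
1 --p--> 0
0 --q--> 0
0 --q--> 0
0 --q--> 0
0 --p--> 2
2 --q--> 1
1 --p--> 0
0 --p--> 2

2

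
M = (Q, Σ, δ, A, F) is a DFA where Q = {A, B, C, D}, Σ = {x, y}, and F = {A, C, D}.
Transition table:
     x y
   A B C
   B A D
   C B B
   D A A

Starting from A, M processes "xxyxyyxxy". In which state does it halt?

A --x--> B
B --x--> A
A --y--> C
C --x--> B
B --y--> D
D --y--> A
A --x--> B
B --x--> A
A --y--> C

C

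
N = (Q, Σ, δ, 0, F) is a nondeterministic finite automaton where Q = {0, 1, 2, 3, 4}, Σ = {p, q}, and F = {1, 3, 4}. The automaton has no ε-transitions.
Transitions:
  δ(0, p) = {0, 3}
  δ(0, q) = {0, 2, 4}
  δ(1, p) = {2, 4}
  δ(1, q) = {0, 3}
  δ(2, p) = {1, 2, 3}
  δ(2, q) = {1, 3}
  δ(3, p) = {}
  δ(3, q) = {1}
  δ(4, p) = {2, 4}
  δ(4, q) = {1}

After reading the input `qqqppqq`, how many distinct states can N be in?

5

Start: {0}
read q: {0, 2, 4}
read q: {0, 1, 2, 3, 4}
read q: {0, 1, 2, 3, 4}
read p: {0, 1, 2, 3, 4}
read p: {0, 1, 2, 3, 4}
read q: {0, 1, 2, 3, 4}
read q: {0, 1, 2, 3, 4}
Final reachable set {0, 1, 2, 3, 4} has 5 states.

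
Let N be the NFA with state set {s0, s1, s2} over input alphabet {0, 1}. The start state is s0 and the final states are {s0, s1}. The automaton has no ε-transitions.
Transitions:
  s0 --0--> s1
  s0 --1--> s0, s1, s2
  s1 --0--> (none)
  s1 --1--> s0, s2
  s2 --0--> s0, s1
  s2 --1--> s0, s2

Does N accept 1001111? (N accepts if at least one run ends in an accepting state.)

Start: {s0}
read 1: {s0, s1, s2}
read 0: {s0, s1}
read 0: {s1}
read 1: {s0, s2}
read 1: {s0, s1, s2}
read 1: {s0, s1, s2}
read 1: {s0, s1, s2}
Reachable ∩ accepting = {s0, s1} — nonempty.

accepted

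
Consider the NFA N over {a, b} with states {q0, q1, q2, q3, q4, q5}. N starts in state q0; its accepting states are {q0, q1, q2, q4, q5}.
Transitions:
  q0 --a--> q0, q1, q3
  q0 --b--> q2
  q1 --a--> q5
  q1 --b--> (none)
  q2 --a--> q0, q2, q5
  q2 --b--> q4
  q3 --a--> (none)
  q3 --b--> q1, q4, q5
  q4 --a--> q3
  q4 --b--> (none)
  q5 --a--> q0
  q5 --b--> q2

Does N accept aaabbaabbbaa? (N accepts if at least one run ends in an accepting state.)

Start: {q0}
read a: {q0, q1, q3}
read a: {q0, q1, q3, q5}
read a: {q0, q1, q3, q5}
read b: {q1, q2, q4, q5}
read b: {q2, q4}
read a: {q0, q2, q3, q5}
read a: {q0, q1, q2, q3, q5}
read b: {q1, q2, q4, q5}
read b: {q2, q4}
read b: {q4}
read a: {q3}
read a: {}
Reachable ∩ accepting = {} — empty.

rejected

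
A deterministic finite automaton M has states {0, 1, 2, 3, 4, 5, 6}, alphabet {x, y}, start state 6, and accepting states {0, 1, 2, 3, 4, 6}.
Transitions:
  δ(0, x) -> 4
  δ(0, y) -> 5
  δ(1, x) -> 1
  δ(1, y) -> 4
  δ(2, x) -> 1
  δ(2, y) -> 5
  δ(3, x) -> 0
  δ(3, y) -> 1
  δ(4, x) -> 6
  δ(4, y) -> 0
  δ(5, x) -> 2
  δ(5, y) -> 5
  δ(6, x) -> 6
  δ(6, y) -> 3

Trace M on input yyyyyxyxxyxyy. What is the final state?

1

6 --y--> 3
3 --y--> 1
1 --y--> 4
4 --y--> 0
0 --y--> 5
5 --x--> 2
2 --y--> 5
5 --x--> 2
2 --x--> 1
1 --y--> 4
4 --x--> 6
6 --y--> 3
3 --y--> 1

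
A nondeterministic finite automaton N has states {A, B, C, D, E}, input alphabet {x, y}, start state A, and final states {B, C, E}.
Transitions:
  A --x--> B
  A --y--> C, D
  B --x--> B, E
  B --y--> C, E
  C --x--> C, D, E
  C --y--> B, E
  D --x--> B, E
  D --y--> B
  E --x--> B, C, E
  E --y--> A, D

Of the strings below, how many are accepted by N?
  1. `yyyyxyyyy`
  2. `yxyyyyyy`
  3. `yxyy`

`yyyyxyyyy`: accepted
`yxyyyyyy`: accepted
`yxyy`: accepted

3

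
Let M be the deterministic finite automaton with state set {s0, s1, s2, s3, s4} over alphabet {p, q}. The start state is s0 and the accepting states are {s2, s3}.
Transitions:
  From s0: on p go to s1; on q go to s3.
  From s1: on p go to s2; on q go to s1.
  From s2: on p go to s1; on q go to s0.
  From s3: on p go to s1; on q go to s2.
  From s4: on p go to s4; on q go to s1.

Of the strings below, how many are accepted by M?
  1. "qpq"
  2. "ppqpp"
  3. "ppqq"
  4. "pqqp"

"qpq": rejected
"ppqpp": accepted
"ppqq": accepted
"pqqp": accepted

3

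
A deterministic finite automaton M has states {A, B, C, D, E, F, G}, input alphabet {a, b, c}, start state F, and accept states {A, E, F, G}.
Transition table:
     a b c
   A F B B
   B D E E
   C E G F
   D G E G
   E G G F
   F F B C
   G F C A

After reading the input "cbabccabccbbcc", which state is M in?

C

F --c--> C
C --b--> G
G --a--> F
F --b--> B
B --c--> E
E --c--> F
F --a--> F
F --b--> B
B --c--> E
E --c--> F
F --b--> B
B --b--> E
E --c--> F
F --c--> C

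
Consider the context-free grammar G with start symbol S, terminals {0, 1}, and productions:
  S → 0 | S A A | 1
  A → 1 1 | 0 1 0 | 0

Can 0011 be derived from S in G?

yes

S ⇒ SAA ⇒ 0AA ⇒ 00A ⇒ 0011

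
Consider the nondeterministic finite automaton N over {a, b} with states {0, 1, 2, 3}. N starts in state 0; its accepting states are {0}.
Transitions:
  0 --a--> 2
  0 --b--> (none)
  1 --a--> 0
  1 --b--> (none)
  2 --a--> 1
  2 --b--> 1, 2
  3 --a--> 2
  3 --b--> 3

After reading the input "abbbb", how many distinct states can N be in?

Start: {0}
read a: {2}
read b: {1, 2}
read b: {1, 2}
read b: {1, 2}
read b: {1, 2}
Final reachable set {1, 2} has 2 states.

2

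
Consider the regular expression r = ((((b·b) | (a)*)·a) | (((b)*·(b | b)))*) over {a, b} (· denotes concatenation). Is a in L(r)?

The left alternative (((b·b)|(a)*)·a) matches a.

yes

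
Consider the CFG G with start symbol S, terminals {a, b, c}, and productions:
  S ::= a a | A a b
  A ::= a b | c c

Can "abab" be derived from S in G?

yes

S ⇒ Aab ⇒ abab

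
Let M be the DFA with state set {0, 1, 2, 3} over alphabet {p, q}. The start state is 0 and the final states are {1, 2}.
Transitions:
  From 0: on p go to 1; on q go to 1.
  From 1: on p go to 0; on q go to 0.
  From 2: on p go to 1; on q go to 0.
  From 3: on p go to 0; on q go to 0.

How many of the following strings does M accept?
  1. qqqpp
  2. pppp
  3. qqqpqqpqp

qqqpp: accepted
pppp: rejected
qqqpqqpqp: accepted

2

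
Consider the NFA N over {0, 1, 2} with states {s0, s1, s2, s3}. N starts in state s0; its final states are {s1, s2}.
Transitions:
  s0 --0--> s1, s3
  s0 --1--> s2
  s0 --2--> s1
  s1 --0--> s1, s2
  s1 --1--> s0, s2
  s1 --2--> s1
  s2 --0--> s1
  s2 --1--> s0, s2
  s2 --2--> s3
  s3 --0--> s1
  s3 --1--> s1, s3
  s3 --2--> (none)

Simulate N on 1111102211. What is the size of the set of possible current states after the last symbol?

2

Start: {s0}
read 1: {s2}
read 1: {s0, s2}
read 1: {s0, s2}
read 1: {s0, s2}
read 1: {s0, s2}
read 0: {s1, s3}
read 2: {s1}
read 2: {s1}
read 1: {s0, s2}
read 1: {s0, s2}
Final reachable set {s0, s2} has 2 states.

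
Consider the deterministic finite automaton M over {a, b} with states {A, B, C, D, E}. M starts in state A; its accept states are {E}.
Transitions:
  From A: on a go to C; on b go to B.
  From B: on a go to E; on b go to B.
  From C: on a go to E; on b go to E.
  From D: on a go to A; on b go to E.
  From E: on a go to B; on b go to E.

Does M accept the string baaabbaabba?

rejected

A --b--> B
B --a--> E
E --a--> B
B --a--> E
E --b--> E
E --b--> E
E --a--> B
B --a--> E
E --b--> E
E --b--> E
E --a--> B
End in state B, which is not an accepting state.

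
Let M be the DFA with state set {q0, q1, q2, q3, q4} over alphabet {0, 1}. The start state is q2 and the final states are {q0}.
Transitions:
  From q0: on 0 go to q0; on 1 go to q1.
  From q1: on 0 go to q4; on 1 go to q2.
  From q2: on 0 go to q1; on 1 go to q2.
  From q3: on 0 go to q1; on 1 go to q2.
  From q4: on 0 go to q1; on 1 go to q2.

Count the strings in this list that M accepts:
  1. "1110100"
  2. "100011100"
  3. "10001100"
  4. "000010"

0

"1110100": rejected
"100011100": rejected
"10001100": rejected
"000010": rejected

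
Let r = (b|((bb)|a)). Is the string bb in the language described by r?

The right alternative ((bb)|a) matches bb.

yes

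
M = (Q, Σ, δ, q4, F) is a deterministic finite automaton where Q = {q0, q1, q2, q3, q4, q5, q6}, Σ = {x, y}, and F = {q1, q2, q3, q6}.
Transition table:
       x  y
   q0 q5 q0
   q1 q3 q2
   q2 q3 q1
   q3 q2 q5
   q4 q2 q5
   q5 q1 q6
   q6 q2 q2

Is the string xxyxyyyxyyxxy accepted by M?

q4 --x--> q2
q2 --x--> q3
q3 --y--> q5
q5 --x--> q1
q1 --y--> q2
q2 --y--> q1
q1 --y--> q2
q2 --x--> q3
q3 --y--> q5
q5 --y--> q6
q6 --x--> q2
q2 --x--> q3
q3 --y--> q5
End in state q5, which is not an accepting state.

rejected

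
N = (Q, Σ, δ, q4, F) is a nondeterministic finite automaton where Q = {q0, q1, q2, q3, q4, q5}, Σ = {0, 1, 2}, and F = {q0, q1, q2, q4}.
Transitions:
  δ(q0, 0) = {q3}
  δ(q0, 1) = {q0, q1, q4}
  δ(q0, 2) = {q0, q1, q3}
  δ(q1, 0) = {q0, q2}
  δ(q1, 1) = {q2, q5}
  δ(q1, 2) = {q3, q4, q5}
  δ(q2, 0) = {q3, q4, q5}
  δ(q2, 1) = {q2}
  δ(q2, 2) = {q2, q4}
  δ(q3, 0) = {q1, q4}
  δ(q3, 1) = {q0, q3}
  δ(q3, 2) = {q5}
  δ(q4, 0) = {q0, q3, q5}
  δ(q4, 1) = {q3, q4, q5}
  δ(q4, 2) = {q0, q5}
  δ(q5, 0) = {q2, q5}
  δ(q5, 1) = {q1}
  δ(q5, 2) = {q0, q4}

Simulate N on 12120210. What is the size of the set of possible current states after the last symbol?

Start: {q4}
read 1: {q3, q4, q5}
read 2: {q0, q4, q5}
read 1: {q0, q1, q3, q4, q5}
read 2: {q0, q1, q3, q4, q5}
read 0: {q0, q1, q2, q3, q4, q5}
read 2: {q0, q1, q2, q3, q4, q5}
read 1: {q0, q1, q2, q3, q4, q5}
read 0: {q0, q1, q2, q3, q4, q5}
Final reachable set {q0, q1, q2, q3, q4, q5} has 6 states.

6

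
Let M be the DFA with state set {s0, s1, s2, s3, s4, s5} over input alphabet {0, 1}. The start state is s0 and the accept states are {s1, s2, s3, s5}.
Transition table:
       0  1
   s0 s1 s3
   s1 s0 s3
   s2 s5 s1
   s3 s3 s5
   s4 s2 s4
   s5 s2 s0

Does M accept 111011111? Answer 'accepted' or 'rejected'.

accepted

s0 --1--> s3
s3 --1--> s5
s5 --1--> s0
s0 --0--> s1
s1 --1--> s3
s3 --1--> s5
s5 --1--> s0
s0 --1--> s3
s3 --1--> s5
End in state s5, which is an accepting state.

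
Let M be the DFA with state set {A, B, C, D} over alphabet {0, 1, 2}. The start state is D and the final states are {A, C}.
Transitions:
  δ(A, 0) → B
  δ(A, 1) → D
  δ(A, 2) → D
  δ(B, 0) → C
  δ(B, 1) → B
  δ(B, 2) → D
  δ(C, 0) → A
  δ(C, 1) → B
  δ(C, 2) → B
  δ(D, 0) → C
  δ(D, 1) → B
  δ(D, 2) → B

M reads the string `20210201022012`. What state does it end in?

D --2--> B
B --0--> C
C --2--> B
B --1--> B
B --0--> C
C --2--> B
B --0--> C
C --1--> B
B --0--> C
C --2--> B
B --2--> D
D --0--> C
C --1--> B
B --2--> D

D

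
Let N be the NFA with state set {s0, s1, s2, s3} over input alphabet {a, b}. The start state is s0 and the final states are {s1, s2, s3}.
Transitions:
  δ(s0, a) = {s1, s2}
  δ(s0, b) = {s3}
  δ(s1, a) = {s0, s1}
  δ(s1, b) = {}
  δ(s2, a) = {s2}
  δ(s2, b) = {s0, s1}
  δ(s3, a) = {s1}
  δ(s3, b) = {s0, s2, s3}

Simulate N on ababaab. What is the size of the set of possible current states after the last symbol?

Start: {s0}
read a: {s1, s2}
read b: {s0, s1}
read a: {s0, s1, s2}
read b: {s0, s1, s3}
read a: {s0, s1, s2}
read a: {s0, s1, s2}
read b: {s0, s1, s3}
Final reachable set {s0, s1, s3} has 3 states.

3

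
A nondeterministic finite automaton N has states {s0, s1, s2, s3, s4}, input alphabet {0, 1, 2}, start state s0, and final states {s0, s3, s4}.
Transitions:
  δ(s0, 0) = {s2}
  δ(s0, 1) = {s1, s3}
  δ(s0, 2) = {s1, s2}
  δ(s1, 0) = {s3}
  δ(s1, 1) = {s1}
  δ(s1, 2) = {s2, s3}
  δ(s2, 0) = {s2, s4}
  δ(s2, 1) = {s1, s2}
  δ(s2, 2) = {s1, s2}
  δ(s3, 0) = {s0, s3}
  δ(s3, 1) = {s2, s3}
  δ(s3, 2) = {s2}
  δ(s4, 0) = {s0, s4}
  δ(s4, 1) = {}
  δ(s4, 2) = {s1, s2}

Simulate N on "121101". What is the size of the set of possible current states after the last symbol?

Start: {s0}
read 1: {s1, s3}
read 2: {s2, s3}
read 1: {s1, s2, s3}
read 1: {s1, s2, s3}
read 0: {s0, s2, s3, s4}
read 1: {s1, s2, s3}
Final reachable set {s1, s2, s3} has 3 states.

3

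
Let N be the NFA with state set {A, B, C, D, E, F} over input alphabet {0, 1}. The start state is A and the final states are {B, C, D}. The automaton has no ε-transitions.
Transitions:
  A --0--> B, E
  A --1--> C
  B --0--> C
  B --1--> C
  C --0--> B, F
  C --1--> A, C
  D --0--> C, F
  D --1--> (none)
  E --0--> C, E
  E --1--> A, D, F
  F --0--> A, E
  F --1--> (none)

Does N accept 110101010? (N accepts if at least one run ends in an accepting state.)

accepted

Start: {A}
read 1: {C}
read 1: {A, C}
read 0: {B, E, F}
read 1: {A, C, D, F}
read 0: {A, B, C, E, F}
read 1: {A, C, D, F}
read 0: {A, B, C, E, F}
read 1: {A, C, D, F}
read 0: {A, B, C, E, F}
Reachable ∩ accepting = {B, C} — nonempty.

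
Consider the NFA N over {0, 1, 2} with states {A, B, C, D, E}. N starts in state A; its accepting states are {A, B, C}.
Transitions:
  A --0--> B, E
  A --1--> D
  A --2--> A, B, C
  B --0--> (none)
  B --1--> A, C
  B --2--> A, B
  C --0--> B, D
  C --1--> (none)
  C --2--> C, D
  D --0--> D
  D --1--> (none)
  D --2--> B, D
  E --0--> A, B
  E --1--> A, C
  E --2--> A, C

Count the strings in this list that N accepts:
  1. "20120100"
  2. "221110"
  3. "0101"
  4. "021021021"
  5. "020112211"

"20120100": accepted
"221110": rejected
"0101": accepted
"021021021": accepted
"020112211": rejected

3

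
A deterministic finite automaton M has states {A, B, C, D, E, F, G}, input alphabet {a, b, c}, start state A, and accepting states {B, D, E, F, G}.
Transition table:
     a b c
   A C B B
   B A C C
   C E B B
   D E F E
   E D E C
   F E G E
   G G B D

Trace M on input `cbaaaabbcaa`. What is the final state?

A --c--> B
B --b--> C
C --a--> E
E --a--> D
D --a--> E
E --a--> D
D --b--> F
F --b--> G
G --c--> D
D --a--> E
E --a--> D

D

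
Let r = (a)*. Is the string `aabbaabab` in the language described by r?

aabbaabab cannot be split into zero or more pieces each matching a.

no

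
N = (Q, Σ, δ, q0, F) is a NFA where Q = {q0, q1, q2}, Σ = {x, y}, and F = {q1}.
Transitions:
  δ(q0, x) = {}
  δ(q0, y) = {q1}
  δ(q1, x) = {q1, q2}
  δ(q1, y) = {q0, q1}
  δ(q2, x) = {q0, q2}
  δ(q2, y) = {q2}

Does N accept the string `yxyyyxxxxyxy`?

accepted

Start: {q0}
read y: {q1}
read x: {q1, q2}
read y: {q0, q1, q2}
read y: {q0, q1, q2}
read y: {q0, q1, q2}
read x: {q0, q1, q2}
read x: {q0, q1, q2}
read x: {q0, q1, q2}
read x: {q0, q1, q2}
read y: {q0, q1, q2}
read x: {q0, q1, q2}
read y: {q0, q1, q2}
Reachable ∩ accepting = {q1} — nonempty.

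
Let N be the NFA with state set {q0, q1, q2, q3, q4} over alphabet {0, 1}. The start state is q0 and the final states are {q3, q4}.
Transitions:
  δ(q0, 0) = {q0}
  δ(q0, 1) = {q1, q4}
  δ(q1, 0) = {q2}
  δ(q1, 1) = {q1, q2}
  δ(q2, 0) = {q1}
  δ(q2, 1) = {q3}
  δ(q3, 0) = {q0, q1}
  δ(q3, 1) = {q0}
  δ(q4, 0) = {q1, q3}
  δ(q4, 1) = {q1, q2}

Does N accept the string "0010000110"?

rejected

Start: {q0}
read 0: {q0}
read 0: {q0}
read 1: {q1, q4}
read 0: {q1, q2, q3}
read 0: {q0, q1, q2}
read 0: {q0, q1, q2}
read 0: {q0, q1, q2}
read 1: {q1, q2, q3, q4}
read 1: {q0, q1, q2, q3}
read 0: {q0, q1, q2}
Reachable ∩ accepting = {} — empty.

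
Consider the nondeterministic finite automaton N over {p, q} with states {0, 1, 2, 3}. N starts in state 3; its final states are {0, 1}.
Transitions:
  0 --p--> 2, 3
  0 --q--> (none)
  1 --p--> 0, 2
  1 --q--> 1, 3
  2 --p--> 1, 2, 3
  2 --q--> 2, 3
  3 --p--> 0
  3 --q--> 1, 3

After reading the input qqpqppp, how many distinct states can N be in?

Start: {3}
read q: {1, 3}
read q: {1, 3}
read p: {0, 2}
read q: {2, 3}
read p: {0, 1, 2, 3}
read p: {0, 1, 2, 3}
read p: {0, 1, 2, 3}
Final reachable set {0, 1, 2, 3} has 4 states.

4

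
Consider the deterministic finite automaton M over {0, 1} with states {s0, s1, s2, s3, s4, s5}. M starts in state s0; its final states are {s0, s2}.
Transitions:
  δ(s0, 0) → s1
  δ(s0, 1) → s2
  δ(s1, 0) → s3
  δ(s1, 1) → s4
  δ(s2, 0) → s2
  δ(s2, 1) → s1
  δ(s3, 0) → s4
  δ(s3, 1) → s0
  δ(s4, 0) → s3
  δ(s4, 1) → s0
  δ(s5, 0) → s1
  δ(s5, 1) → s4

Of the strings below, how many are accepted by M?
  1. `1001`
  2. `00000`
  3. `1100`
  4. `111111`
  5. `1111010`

0

`1001`: rejected
`00000`: rejected
`1100`: rejected
`111111`: rejected
`1111010`: rejected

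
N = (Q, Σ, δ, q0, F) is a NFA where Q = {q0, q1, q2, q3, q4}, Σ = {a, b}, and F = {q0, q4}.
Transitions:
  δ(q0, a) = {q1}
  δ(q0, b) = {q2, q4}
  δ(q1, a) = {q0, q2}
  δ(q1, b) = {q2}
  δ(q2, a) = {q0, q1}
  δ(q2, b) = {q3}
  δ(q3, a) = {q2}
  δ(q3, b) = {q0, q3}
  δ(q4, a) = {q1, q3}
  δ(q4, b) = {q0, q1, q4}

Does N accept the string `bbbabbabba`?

accepted

Start: {q0}
read b: {q2, q4}
read b: {q0, q1, q3, q4}
read b: {q0, q1, q2, q3, q4}
read a: {q0, q1, q2, q3}
read b: {q0, q2, q3, q4}
read b: {q0, q1, q2, q3, q4}
read a: {q0, q1, q2, q3}
read b: {q0, q2, q3, q4}
read b: {q0, q1, q2, q3, q4}
read a: {q0, q1, q2, q3}
Reachable ∩ accepting = {q0} — nonempty.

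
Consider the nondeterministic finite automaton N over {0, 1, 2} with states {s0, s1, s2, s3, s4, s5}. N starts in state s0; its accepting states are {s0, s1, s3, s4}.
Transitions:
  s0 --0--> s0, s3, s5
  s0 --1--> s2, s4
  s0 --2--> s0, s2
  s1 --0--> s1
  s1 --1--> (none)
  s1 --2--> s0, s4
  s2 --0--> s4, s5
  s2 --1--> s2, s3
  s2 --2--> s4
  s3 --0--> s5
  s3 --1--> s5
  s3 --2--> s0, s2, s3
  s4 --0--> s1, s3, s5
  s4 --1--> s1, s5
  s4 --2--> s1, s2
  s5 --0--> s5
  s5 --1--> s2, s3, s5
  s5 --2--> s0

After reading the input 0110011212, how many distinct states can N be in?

Start: {s0}
read 0: {s0, s3, s5}
read 1: {s2, s3, s4, s5}
read 1: {s1, s2, s3, s5}
read 0: {s1, s4, s5}
read 0: {s1, s3, s5}
read 1: {s2, s3, s5}
read 1: {s2, s3, s5}
read 2: {s0, s2, s3, s4}
read 1: {s1, s2, s3, s4, s5}
read 2: {s0, s1, s2, s3, s4}
Final reachable set {s0, s1, s2, s3, s4} has 5 states.

5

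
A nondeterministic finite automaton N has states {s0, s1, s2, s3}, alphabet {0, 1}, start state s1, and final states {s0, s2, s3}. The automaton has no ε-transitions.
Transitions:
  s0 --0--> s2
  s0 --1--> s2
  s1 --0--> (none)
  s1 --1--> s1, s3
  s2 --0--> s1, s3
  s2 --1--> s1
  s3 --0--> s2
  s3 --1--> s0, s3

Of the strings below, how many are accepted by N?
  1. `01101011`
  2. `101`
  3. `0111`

0

`01101011`: rejected
`101`: rejected
`0111`: rejected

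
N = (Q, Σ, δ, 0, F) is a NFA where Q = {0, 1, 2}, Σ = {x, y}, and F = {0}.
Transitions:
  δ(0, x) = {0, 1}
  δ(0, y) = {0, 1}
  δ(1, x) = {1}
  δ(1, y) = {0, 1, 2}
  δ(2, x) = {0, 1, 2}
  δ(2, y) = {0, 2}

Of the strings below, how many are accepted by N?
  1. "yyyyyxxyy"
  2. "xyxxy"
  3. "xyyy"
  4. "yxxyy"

"yyyyyxxyy": accepted
"xyxxy": accepted
"xyyy": accepted
"yxxyy": accepted

4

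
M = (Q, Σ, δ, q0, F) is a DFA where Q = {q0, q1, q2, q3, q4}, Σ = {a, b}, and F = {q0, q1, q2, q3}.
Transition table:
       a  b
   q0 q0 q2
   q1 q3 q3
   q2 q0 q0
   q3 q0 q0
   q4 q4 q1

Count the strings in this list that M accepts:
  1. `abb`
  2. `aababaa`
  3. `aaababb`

3

`abb`: accepted
`aababaa`: accepted
`aaababb`: accepted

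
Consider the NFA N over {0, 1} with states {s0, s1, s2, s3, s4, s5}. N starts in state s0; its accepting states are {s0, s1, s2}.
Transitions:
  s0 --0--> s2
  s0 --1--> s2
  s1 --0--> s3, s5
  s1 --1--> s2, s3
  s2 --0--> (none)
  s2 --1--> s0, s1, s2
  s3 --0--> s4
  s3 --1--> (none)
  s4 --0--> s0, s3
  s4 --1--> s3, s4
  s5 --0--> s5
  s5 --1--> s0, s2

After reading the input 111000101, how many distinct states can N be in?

Start: {s0}
read 1: {s2}
read 1: {s0, s1, s2}
read 1: {s0, s1, s2, s3}
read 0: {s2, s3, s4, s5}
read 0: {s0, s3, s4, s5}
read 0: {s0, s2, s3, s4, s5}
read 1: {s0, s1, s2, s3, s4}
read 0: {s0, s2, s3, s4, s5}
read 1: {s0, s1, s2, s3, s4}
Final reachable set {s0, s1, s2, s3, s4} has 5 states.

5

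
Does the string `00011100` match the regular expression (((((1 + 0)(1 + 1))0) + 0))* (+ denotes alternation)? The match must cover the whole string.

no

00011100 cannot be split into zero or more pieces each matching ((((1+0)(1+1))0)+0).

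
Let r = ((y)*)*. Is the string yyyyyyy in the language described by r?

yes

Split into 7 pieces y · y · y · y · y · y · y; each matches (y)*.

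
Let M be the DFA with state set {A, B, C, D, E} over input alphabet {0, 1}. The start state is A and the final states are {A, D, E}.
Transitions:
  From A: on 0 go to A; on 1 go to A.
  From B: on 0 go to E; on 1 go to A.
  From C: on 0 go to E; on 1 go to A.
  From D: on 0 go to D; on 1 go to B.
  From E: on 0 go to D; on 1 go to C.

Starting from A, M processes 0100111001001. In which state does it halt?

A

A --0--> A
A --1--> A
A --0--> A
A --0--> A
A --1--> A
A --1--> A
A --1--> A
A --0--> A
A --0--> A
A --1--> A
A --0--> A
A --0--> A
A --1--> A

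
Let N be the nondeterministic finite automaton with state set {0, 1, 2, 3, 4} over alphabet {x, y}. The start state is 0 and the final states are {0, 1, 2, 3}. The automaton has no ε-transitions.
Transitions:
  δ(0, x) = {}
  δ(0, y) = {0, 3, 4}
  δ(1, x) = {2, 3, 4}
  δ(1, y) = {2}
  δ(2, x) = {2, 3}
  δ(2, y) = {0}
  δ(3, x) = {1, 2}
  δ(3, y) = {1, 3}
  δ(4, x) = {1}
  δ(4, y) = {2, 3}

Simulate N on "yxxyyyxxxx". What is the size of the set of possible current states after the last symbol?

Start: {0}
read y: {0, 3, 4}
read x: {1, 2}
read x: {2, 3, 4}
read y: {0, 1, 2, 3}
read y: {0, 1, 2, 3, 4}
read y: {0, 1, 2, 3, 4}
read x: {1, 2, 3, 4}
read x: {1, 2, 3, 4}
read x: {1, 2, 3, 4}
read x: {1, 2, 3, 4}
Final reachable set {1, 2, 3, 4} has 4 states.

4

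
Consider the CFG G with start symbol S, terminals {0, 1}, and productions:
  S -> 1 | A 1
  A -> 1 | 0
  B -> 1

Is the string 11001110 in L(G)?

no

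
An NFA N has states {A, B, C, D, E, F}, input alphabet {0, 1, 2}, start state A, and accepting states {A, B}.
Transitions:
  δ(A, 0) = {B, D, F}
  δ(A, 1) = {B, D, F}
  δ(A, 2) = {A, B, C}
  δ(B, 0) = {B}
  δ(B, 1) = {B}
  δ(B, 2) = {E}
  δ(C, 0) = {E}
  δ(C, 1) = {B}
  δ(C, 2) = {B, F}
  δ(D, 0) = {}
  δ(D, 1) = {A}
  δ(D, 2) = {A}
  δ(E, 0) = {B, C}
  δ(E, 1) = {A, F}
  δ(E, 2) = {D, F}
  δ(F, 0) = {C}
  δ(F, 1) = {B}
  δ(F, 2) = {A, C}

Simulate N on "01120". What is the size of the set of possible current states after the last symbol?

Start: {A}
read 0: {B, D, F}
read 1: {A, B}
read 1: {B, D, F}
read 2: {A, C, E}
read 0: {B, C, D, E, F}
Final reachable set {B, C, D, E, F} has 5 states.

5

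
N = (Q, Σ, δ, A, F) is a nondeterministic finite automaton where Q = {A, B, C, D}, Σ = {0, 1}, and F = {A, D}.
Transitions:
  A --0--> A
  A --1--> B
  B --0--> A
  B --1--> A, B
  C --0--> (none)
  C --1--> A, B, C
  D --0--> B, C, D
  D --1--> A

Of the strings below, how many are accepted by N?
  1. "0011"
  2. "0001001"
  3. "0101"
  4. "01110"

2

"0011": accepted
"0001001": rejected
"0101": rejected
"01110": accepted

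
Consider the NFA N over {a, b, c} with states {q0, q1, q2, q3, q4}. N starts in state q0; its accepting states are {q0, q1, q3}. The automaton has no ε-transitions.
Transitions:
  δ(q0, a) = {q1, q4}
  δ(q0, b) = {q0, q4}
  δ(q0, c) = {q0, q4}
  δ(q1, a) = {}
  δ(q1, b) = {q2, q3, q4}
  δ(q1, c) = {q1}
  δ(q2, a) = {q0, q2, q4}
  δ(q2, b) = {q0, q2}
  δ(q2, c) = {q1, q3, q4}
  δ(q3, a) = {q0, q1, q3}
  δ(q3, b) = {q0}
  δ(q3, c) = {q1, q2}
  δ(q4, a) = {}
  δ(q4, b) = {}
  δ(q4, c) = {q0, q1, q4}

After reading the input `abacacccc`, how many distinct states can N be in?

5

Start: {q0}
read a: {q1, q4}
read b: {q2, q3, q4}
read a: {q0, q1, q2, q3, q4}
read c: {q0, q1, q2, q3, q4}
read a: {q0, q1, q2, q3, q4}
read c: {q0, q1, q2, q3, q4}
read c: {q0, q1, q2, q3, q4}
read c: {q0, q1, q2, q3, q4}
read c: {q0, q1, q2, q3, q4}
Final reachable set {q0, q1, q2, q3, q4} has 5 states.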